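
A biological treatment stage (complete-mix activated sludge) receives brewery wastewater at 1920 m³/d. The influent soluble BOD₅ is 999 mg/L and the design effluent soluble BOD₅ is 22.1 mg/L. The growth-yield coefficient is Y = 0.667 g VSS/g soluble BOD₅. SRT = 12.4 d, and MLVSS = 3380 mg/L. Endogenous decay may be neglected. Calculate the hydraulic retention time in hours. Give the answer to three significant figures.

τ ≈ 57.4 h

Biomass mass balance (decay neglected): V·X = Y·Q·(S₀ − S)·θ_c, so V = 0.667 × 1920 × (999 − 22.1) × 12.4 / 3380 = 4590 m³.
τ = V/Q = 4590/1920 = 2.390 d, or 57.37 h.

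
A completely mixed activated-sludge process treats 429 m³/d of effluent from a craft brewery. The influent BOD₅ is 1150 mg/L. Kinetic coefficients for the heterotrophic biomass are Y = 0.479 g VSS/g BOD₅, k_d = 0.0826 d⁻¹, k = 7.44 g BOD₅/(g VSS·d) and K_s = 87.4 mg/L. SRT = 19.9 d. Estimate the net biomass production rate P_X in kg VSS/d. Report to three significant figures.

P_X ≈ 89.1 kg VSS/d

From the Monod/SRT balance for a CMAS, S = K_s·(1+k_d θ_c)/[θ_c·(Y k − k_d) − 1] = 87.4 × (1 + 0.0826 × 19.9) / [19.9 × (0.479 × 7.44 − 0.0826) − 1] = 231.1 / 68.28 = 3.384 mg/L.
The observed yield is Y_obs = Y/(1 + k_d·θ_c) = 0.479 / (1 + 0.0826 × 19.9) = 0.479 / 2.644 = 0.1812 g VSS per g BOD₅ removed.
Substrate removed = Q·(S₀ − S) = 429 m³/d × (1150 − 3.38) g/m³ = 4.92×10^5 g/d = 491.9 kg/d.
So the net sludge growth is P_X = 0.1812 × 491.9 = 89.12 kg VSS/d.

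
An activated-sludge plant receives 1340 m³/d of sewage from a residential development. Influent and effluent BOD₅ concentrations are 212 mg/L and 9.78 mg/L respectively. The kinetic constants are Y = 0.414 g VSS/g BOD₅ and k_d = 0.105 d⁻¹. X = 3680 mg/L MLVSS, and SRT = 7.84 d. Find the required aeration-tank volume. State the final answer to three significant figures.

V ≈ 131 m³

Rearranging the biomass balance for a CMAS with decay, V = Y·Q·ΔS·θ_c / [X·(1+k_d θ_c)] = 0.414 × 1340 × (212 − 9.78) × 7.84 / [3680 × (1 + 0.105 × 7.84)] = 8.8×10^5 / 6709 = 131.1 m³.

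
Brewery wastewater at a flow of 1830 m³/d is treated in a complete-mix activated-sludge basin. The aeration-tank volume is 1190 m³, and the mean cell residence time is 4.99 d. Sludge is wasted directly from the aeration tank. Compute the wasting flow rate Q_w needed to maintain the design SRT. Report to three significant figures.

Q_w ≈ 238 m³/d

With mixed-liquor wasting, θ_c = V/Q_w, so Q_w = V/θ_c = 1190/4.99 = 238.5 m³/d.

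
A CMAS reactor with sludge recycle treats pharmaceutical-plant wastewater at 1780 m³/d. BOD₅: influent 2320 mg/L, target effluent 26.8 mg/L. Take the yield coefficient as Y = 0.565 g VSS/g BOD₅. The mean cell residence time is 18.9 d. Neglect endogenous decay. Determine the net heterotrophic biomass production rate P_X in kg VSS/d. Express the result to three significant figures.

P_X ≈ 2310 kg VSS/d

Since k_d ≈ 0, Y_obs = Y = 0.565 g VSS/g BOD₅.
Substrate removed = Q·(S₀ − S) = 1780 m³/d × (2320 − 26.8) g/m³ = 4.08×10^6 g/d = 4082 kg/d.
So the net sludge growth is P_X = 0.5650 × 4082 = 2306 kg VSS/d.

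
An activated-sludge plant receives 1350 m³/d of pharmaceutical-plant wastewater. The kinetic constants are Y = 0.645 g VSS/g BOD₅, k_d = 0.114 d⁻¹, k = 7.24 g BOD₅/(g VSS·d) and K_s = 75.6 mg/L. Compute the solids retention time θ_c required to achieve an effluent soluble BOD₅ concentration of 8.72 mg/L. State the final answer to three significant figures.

At the target effluent, Y k S/(K_s+S) = 0.645×7.24×8.72/84.32 = 0.4829 d⁻¹.
Then 1/θ_c = μ − k_d = 0.4829 − 0.114 = 0.3689 d⁻¹, giving θ_c = 2.711 d.

θ_c ≈ 2.71 d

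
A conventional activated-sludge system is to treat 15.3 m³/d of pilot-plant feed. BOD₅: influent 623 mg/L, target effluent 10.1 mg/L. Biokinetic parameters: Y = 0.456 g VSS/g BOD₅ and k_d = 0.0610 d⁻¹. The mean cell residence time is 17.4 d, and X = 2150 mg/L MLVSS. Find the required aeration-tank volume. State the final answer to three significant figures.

From the SRT design equation V = Y Q (S₀−S) θ_c / [X (1 + k_d θ_c)] = 0.456 × 15.3 × (623 − 10.1) × 17.4 / [2150 × (1 + 0.0610 × 17.4)] = 7.44×10^4 / 4432 = 16.79 m³.

V ≈ 16.8 m³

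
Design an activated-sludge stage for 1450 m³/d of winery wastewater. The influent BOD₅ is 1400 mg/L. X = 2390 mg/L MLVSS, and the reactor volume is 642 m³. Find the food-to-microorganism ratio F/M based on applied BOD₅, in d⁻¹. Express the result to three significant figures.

F/M = Q·S₀ / (V·X) = 1450 × 1400 / (642.0 × 2390) = 1.323 g BOD₅·(g VSS·d)⁻¹.

F/M ≈ 1.32 d⁻¹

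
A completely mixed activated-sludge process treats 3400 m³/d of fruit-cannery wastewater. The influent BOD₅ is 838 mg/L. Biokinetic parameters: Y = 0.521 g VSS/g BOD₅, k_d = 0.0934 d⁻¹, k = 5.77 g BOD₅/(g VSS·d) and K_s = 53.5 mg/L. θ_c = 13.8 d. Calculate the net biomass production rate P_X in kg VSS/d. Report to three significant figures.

From the Monod/SRT balance for a CMAS, S = K_s·(1+k_d θ_c)/[θ_c·(Y k − k_d) − 1] = 53.5 × (1 + 0.0934 × 13.8) / [13.8 × (0.521 × 5.77 − 0.0934) − 1] = 122.5 / 39.20 = 3.124 mg/L.
Y_obs = Y / (1 + k_d θ_c) = 0.521 / (1 + 0.0934 × 13.8) = 0.521 / 2.289 = 0.2276.
Mass of BOD₅ removed per day: Q(S₀ − S) = 3400 × 834.9 g/m³ = 2839 kg/d.
P_X = Y_obs · Q(S₀ − S) = 0.2276 × 2839 = 646.1 kg VSS/d.

P_X ≈ 646 kg VSS/d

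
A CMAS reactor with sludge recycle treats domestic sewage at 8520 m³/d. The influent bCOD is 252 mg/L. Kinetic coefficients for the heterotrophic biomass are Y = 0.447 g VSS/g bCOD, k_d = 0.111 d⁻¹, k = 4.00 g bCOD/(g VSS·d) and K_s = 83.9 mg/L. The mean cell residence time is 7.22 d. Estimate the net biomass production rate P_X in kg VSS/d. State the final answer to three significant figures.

From the Monod/SRT balance for a CMAS, S = K_s·(1+k_d θ_c)/[θ_c·(Y k − k_d) − 1] = 83.9 × (1 + 0.111 × 7.22) / [7.22 × (0.447 × 4.00 − 0.111) − 1] = 151.1 / 11.11 = 13.61 mg/L.
Observed yield with endogenous decay: Y_obs = Y / (1 + k_d·θ_c) = 0.447 / (1 + 0.111 × 7.22) = 0.447 / 1.801 = 0.2481 g VSS/g bCOD.
Q·(S₀ − S) = 8520 × (252 − 13.6) × 10⁻³ = 2031 kg/d removed.
Biomass produced: P_X = Y_obs·Q·ΔS = 0.2481 × 2031 ≈ 504.0 kg VSS/d.

P_X ≈ 504 kg VSS/d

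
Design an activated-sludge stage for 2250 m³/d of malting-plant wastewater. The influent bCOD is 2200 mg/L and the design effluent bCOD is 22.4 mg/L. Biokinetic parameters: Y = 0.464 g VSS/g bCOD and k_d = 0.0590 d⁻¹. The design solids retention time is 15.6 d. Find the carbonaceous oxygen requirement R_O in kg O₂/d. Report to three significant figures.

Observed yield with endogenous decay: Y_obs = Y / (1 + k_d·θ_c) = 0.464 / (1 + 0.0590 × 15.6) = 0.464 / 1.920 = 0.2416 g VSS/g bCOD.
ΔS = 2200 − 22.4 = 2178 mg/L, so the substrate removal rate is 2250 × 2178/1000 = 4900 kg bCOD/d.
Biomass synthesised: P_X = Y_obs × 4900 = 1184 kg VSS/d.
Carbonaceous O₂ demand = substrate oxidised − cell-mass equivalent = 4900 − 1.42 × 1184 = 3219 kg O₂/d.

R_O ≈ 3220 kg O₂/d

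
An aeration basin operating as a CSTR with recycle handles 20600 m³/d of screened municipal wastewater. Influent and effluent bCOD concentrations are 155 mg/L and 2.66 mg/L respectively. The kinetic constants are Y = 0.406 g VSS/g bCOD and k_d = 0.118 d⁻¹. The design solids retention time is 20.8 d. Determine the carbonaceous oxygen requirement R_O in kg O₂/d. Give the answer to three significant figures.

The observed yield is Y_obs = Y/(1 + k_d·θ_c) = 0.406 / (1 + 0.118 × 20.8) = 0.406 / 3.454 = 0.1175 g VSS per g bCOD removed.
ΔS = 155 − 2.66 = 152.3 mg/L, so the substrate removal rate is 20600 × 152.3/1000 = 3138 kg bCOD/d.
Net sludge production P_X = 0.1175 × 3138 = 368.8 kg VSS/d.
R_O = Q·(S₀ − S) − 1.42·P_X = 3138 − 1.42 × 368.8 = 2614 kg O₂/d.

R_O ≈ 2610 kg O₂/d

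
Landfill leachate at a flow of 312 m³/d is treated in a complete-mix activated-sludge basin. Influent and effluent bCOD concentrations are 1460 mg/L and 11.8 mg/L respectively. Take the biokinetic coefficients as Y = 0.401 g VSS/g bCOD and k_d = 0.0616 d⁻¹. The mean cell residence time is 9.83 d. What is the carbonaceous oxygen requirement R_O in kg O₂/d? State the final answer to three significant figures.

R_O ≈ 292 kg O₂/d

Y_obs = Y / (1 + k_d θ_c) = 0.401 / (1 + 0.0616 × 9.83) = 0.401 / 1.606 = 0.2498.
ΔS = 1460 − 11.8 = 1448 mg/L, so the substrate removal rate is 312 × 1448/1000 = 451.8 kg bCOD/d.
Net sludge production P_X = 0.2498 × 451.8 = 112.9 kg VSS/d.
R_O = Q·(S₀ − S) − 1.42·P_X = 451.8 − 1.42 × 112.9 = 291.6 kg O₂/d.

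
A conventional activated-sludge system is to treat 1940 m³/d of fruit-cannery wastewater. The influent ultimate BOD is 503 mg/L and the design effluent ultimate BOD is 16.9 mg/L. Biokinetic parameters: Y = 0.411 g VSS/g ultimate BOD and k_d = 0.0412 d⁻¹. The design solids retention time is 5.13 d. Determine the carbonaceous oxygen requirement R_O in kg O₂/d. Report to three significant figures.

R_O ≈ 489 kg O₂/d

Observed yield with endogenous decay: Y_obs = Y / (1 + k_d·θ_c) = 0.411 / (1 + 0.0412 × 5.13) = 0.411 / 1.211 = 0.3393 g VSS/g ultimate BOD.
ΔS = 503 − 16.9 = 486.1 mg/L, so the substrate removal rate is 1940 × 486.1/1000 = 943.0 kg ultimate BOD/d.
P_X = Y_obs·Q·(S₀ − S) = 0.3393 × 943.0 = 320.0 kg VSS/d.
R_O = Q·ΔS − 1.42 P_X = 943.0 − 454.3 = 488.7 kg O₂/d.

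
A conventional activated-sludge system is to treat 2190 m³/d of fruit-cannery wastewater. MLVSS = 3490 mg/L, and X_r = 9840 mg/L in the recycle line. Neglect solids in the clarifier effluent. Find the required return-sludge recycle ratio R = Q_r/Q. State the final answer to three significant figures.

Mass balance around the secondary clarifier (neglecting effluent solids): R = X / (X_r − X) = 3490 / (9840 − 3490) = 0.5496.

R ≈ 0.550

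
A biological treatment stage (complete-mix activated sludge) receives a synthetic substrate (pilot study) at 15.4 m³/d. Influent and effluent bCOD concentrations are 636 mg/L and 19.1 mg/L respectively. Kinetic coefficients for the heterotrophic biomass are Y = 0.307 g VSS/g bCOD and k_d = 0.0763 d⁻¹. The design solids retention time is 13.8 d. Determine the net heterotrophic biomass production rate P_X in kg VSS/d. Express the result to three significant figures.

P_X ≈ 1.42 kg VSS/d

The observed yield is Y_obs = Y/(1 + k_d·θ_c) = 0.307 / (1 + 0.0763 × 13.8) = 0.307 / 2.053 = 0.1495 g VSS per g bCOD removed.
ΔS = 636 − 19.1 = 616.9 mg/L, so the substrate removal rate is 15.4 × 616.9/1000 = 9.500 kg bCOD/d.
Biomass produced: P_X = Y_obs·Q·ΔS = 0.1495 × 9.500 ≈ 1.421 kg VSS/d.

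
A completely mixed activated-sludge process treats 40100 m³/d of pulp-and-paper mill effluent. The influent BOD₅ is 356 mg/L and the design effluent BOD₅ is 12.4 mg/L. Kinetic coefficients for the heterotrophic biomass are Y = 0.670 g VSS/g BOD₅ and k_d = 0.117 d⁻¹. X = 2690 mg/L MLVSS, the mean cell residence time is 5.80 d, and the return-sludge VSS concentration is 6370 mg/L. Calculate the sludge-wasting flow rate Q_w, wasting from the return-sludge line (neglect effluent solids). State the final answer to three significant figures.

Q_w ≈ 863 m³/d

Steady-state biomass mass balance: V·X·(1 + k_d·θ_c) = Y·Q·(S₀ − S)·θ_c, so V = 0.670 × 40100 × (356 − 12.4) × 5.80 / [2690 × (1 + 0.117 × 5.80)] = 5.35×10^7 / 4515 = 11858 m³.
Q_w = (V·X)/(θ_c X_r) = 11858 × 2690 / (5.80 × 6370) = 863.3 m³/d.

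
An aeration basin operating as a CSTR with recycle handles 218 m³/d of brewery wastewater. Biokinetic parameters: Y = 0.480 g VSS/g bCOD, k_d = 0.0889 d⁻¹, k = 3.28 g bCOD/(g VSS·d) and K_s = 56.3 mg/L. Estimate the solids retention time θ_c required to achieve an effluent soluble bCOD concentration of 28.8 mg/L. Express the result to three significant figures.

θ_c ≈ 2.25 d

From 1/θ_c = Y·k·S/(K_s + S) − k_d: Y·k·S/(K_s+S) = 0.480 × 3.28 × 28.8 / (56.3 + 28.8) = 0.5328 d⁻¹.
1/θ_c = 0.5328 − 0.0889 = 0.4439 d⁻¹, so θ_c = 2.253 d.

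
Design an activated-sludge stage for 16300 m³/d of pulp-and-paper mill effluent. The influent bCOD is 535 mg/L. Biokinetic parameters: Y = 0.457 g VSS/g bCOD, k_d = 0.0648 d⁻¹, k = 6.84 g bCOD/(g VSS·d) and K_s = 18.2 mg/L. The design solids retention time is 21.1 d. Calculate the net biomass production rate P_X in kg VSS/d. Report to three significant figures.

P_X ≈ 1680 kg VSS/d

For a completely mixed reactor with recycle the Lawrence–McCarty relation gives S = K_s·(1 + k_d·θ_c) / [θ_c·(Y·k − k_d) − 1] = 18.2 × (1 + 0.0648 × 21.1) / [21.1 × (0.457 × 6.84 − 0.0648) − 1] = 43.08 / 63.59 = 0.6775 mg/L.
Correct the yield for decay: Y_obs = Y/(1 + k_d θ_c) = 0.457 / (1 + 0.0648 × 21.1) = 0.457 / 2.367 = 0.1930.
ΔS = 535 − 0.678 = 534.3 mg/L, so the substrate removal rate is 16300 × 534.3/1000 = 8709 kg bCOD/d.
P_X = Y_obs · Q(S₀ − S) = 0.1930 × 8709 = 1681 kg VSS/d.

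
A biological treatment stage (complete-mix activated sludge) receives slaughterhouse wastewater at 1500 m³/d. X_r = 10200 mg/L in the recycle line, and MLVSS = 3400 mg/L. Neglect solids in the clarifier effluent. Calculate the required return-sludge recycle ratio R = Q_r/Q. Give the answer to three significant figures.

R = Q_r/Q = X/(X_r − X) = 3400 / (10200 − 3400) = 0.5000.

R ≈ 0.500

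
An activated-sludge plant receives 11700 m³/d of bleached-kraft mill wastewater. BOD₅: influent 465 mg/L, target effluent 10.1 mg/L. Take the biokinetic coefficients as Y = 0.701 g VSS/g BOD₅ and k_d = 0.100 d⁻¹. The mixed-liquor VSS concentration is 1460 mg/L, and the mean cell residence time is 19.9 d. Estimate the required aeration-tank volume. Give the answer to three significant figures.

V ≈ 17000 m³

Rearranging the biomass balance for a CMAS with decay, V = Y·Q·ΔS·θ_c / [X·(1+k_d θ_c)] = 0.701 × 11700 × (465 − 10.1) × 19.9 / [1460 × (1 + 0.100 × 19.9)] = 7.42×10^7 / 4365 = 17008 m³.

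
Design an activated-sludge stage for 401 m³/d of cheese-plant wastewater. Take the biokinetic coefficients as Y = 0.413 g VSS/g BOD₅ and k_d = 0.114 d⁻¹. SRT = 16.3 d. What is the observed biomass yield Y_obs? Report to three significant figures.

Correct the yield for decay: Y_obs = Y/(1 + k_d θ_c) = 0.413 / (1 + 0.114 × 16.3) = 0.413 / 2.858 = 0.1445.

Y_obs ≈ 0.144 g VSS/g BOD₅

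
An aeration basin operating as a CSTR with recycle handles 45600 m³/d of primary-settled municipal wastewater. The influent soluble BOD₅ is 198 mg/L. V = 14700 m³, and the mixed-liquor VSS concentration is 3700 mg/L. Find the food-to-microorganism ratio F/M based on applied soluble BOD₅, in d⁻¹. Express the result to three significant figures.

F/M ≈ 0.166 d⁻¹

F/M = Q·S₀ / (V·X) = 45600 × 198 / (14700 × 3700) = 0.1660 g soluble BOD₅·(g VSS·d)⁻¹.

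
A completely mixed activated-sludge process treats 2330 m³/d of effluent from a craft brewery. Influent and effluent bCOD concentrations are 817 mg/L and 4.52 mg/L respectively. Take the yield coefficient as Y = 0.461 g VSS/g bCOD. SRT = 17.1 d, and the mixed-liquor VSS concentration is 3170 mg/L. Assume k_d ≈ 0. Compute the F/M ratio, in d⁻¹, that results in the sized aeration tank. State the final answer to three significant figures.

F/M ≈ 0.128 d⁻¹

With k_d = 0 the design equation reduces to V = Y Q (S₀−S) θ_c / X = 0.461 × 2330 × (817 − 4.52) × 17.1 / 3170 = 4708 m³.
Food-to-microorganism ratio F/M = Q S₀ / (V X) = 2330 × 817 / (4708 × 3170) = 0.1276 d⁻¹.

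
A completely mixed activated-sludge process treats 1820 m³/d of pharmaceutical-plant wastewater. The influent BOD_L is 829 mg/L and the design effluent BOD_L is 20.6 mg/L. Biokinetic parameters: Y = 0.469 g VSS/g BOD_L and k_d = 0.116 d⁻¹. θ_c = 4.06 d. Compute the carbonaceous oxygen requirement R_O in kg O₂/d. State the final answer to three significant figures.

The observed yield is Y_obs = Y/(1 + k_d·θ_c) = 0.469 / (1 + 0.116 × 4.06) = 0.469 / 1.471 = 0.3188 g VSS per g BOD_L removed.
Q·(S₀ − S) = 1820 × (829 − 20.6) × 10⁻³ = 1471 kg/d removed.
Net sludge production P_X = 0.3188 × 1471 = 469.1 kg VSS/d.
Carbonaceous O₂ demand = substrate oxidised − cell-mass equivalent = 1471 − 1.42 × 469.1 = 805.2 kg O₂/d.

R_O ≈ 805 kg O₂/d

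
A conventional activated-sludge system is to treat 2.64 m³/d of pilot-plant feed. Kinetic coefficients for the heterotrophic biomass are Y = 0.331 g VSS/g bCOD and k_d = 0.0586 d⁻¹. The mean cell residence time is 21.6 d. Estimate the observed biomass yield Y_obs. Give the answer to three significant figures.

Correct the yield for decay: Y_obs = Y/(1 + k_d θ_c) = 0.331 / (1 + 0.0586 × 21.6) = 0.331 / 2.266 = 0.1461.

Y_obs ≈ 0.146 g VSS/g bCOD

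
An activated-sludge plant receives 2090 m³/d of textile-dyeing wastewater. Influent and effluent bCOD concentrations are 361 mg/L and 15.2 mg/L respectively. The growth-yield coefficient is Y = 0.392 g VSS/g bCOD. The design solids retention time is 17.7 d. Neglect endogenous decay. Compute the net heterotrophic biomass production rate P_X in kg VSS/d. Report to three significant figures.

Since k_d ≈ 0, Y_obs = Y = 0.392 g VSS/g bCOD.
Substrate removed = Q·(S₀ − S) = 2090 m³/d × (361 − 15.2) g/m³ = 7.23×10^5 g/d = 722.7 kg/d.
P_X = Y_obs · Q(S₀ − S) = 0.3920 × 722.7 = 283.3 kg VSS/d.

P_X ≈ 283 kg VSS/d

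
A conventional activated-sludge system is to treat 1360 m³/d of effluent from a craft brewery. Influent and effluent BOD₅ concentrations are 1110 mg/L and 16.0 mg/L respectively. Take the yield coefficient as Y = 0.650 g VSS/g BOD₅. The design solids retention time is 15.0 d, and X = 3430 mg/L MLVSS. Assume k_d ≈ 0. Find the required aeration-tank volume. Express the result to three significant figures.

V ≈ 4230 m³

With k_d = 0 the design equation reduces to V = Y Q (S₀−S) θ_c / X = 0.650 × 1360 × (1110 − 16.0) × 15.0 / 3430 = 4229 m³.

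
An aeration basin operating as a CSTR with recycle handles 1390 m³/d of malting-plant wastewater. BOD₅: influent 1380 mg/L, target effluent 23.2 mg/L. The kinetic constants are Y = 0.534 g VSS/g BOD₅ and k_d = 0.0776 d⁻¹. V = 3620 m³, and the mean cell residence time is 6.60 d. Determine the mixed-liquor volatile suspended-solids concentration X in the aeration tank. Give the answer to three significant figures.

From V·X·(1 + k_d·θ_c) = Y·Q·(S₀ − S)·θ_c: X = 0.534 × 1390 × (1380 − 23.2) × 6.60 / [3620 × (1 + 0.0776 × 6.60)] = 1214 mg/L.

X ≈ 1210 mg/L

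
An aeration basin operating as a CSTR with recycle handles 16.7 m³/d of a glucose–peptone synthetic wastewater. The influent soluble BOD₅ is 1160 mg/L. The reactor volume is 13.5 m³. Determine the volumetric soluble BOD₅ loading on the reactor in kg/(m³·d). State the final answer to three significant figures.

L_v = Q S₀ / V = 16.7 × 1160 × 10⁻³ / 13.50 = 1.435 kg/(m³·d).

L_v ≈ 1.43 kg soluble BOD₅/(m³·d)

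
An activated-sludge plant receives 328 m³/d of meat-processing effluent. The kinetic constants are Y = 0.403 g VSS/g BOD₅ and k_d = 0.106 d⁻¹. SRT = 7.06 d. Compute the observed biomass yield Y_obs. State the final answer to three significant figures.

Y_obs ≈ 0.231 g VSS/g BOD₅

Correct the yield for decay: Y_obs = Y/(1 + k_d θ_c) = 0.403 / (1 + 0.106 × 7.06) = 0.403 / 1.748 = 0.2305.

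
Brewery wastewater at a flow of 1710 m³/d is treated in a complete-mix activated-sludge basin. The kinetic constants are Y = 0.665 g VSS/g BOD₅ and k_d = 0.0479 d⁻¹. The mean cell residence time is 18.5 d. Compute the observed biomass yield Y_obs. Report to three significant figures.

Y_obs ≈ 0.353 g VSS/g BOD₅

Y_obs = Y / (1 + k_d θ_c) = 0.665 / (1 + 0.0479 × 18.5) = 0.665 / 1.886 = 0.3526.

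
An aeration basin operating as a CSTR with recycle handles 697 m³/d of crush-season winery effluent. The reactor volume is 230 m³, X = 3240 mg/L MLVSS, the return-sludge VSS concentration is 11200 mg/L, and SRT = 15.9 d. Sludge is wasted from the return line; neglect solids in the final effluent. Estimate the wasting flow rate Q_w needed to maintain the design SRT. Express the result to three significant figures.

θ_c = V·X/(Q_w·X_r) when wasting from the recycle, so Q_w = V·X/(θ_c·X_r) = 230.0 × 3240 / (15.9 × 11200) = 4.185 m³/d.

Q_w ≈ 4.18 m³/d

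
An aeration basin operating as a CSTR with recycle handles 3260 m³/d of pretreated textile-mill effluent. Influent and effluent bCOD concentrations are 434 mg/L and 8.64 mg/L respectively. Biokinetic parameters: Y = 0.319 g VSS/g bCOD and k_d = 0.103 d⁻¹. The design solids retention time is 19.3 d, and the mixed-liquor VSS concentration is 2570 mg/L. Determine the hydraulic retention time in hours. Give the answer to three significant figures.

τ ≈ 8.18 h

Rearranging the biomass balance for a CMAS with decay, V = Y·Q·ΔS·θ_c / [X·(1+k_d θ_c)] = 0.319 × 3260 × (434 − 8.64) × 19.3 / [2570 × (1 + 0.103 × 19.3)] = 8.54×10^6 / 7679 = 1112 m³.
τ = V/Q = 1112/3260 = 0.3410 d, or 8.185 h.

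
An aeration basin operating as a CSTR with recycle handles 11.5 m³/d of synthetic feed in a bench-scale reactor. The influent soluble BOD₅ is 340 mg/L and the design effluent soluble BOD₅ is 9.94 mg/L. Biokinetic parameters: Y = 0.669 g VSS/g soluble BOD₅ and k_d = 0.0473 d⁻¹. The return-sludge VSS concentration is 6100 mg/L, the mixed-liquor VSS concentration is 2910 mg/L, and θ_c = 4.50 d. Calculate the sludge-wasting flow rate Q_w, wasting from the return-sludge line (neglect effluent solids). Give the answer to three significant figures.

From the SRT design equation V = Y Q (S₀−S) θ_c / [X (1 + k_d θ_c)] = 0.669 × 11.5 × (340 − 9.94) × 4.50 / [2910 × (1 + 0.0473 × 4.50)] = 1.14×10^4 / 3529 = 3.238 m³.
Wasting from the return line (neglecting effluent solids): Q_w = V·X / (θ_c·X_r) = 3.238 × 2910 / (4.50 × 6100) = 0.3432 m³/d.

Q_w ≈ 0.343 m³/d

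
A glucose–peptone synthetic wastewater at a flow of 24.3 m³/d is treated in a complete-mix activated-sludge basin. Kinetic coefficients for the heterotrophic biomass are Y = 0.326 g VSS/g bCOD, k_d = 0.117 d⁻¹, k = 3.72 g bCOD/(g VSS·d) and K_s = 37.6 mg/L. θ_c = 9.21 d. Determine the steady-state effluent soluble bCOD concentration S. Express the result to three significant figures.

For a completely mixed reactor with recycle the Lawrence–McCarty relation gives S = K_s·(1 + k_d·θ_c) / [θ_c·(Y·k − k_d) − 1] = 37.6 × (1 + 0.117 × 9.21) / [9.21 × (0.326 × 3.72 − 0.117) − 1] = 78.12 / 9.092 = 8.592 mg/L.

S ≈ 8.59 mg/L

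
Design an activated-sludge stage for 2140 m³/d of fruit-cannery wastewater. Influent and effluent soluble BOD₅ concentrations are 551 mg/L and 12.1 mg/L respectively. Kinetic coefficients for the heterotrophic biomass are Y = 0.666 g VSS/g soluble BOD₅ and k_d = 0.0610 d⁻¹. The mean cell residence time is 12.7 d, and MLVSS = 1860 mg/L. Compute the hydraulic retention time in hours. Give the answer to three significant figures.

Rearranging the biomass balance for a CMAS with decay, V = Y·Q·ΔS·θ_c / [X·(1+k_d θ_c)] = 0.666 × 2140 × (551 − 12.1) × 12.7 / [1860 × (1 + 0.0610 × 12.7)] = 9.75×10^6 / 3301 = 2955 m³.
Hydraulic retention time τ = V/Q = 2955 / 2140 = 1.381 d = 33.14 h.

τ ≈ 33.1 h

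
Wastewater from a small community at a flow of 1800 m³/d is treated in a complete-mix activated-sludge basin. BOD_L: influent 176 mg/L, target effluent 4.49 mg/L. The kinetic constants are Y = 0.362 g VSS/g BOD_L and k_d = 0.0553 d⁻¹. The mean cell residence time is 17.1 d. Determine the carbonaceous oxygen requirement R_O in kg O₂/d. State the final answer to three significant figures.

Y_obs = Y / (1 + k_d θ_c) = 0.362 / (1 + 0.0553 × 17.1) = 0.362 / 1.946 = 0.1861.
Substrate removed = Q·(S₀ − S) = 1800 m³/d × (176 − 4.49) g/m³ = 3.09×10^5 g/d = 308.7 kg/d.
Net sludge production P_X = 0.1861 × 308.7 = 57.44 kg VSS/d.
Carbonaceous O₂ demand = substrate oxidised − cell-mass equivalent = 308.7 − 1.42 × 57.44 = 227.2 kg O₂/d.

R_O ≈ 227 kg O₂/d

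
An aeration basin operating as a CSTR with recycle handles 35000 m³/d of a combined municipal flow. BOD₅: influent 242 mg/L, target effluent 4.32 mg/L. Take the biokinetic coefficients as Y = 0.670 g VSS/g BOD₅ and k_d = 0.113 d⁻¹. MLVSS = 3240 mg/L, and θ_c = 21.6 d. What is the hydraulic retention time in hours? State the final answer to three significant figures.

τ ≈ 7.41 h

Rearranging the biomass balance for a CMAS with decay, V = Y·Q·ΔS·θ_c / [X·(1+k_d θ_c)] = 0.670 × 35000 × (242 − 4.32) × 21.6 / [3240 × (1 + 0.113 × 21.6)] = 1.2×10^8 / 11148 = 10799 m³.
HRT = V/Q = 10799 m³ / 35000 m³·d⁻¹ = 0.3085 d × 24 = 7.405 h.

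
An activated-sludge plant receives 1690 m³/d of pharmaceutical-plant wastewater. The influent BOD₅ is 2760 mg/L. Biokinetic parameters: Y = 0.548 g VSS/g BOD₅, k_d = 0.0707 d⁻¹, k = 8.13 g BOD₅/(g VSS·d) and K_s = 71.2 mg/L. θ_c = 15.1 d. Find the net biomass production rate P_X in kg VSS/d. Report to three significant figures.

For a completely mixed reactor with recycle the Lawrence–McCarty relation gives S = K_s·(1 + k_d·θ_c) / [θ_c·(Y·k − k_d) − 1] = 71.2 × (1 + 0.0707 × 15.1) / [15.1 × (0.548 × 8.13 − 0.0707) − 1] = 147.2 / 65.21 = 2.258 mg/L.
Y_obs = Y / (1 + k_d θ_c) = 0.548 / (1 + 0.0707 × 15.1) = 0.548 / 2.068 = 0.2650.
Mass of BOD₅ removed per day: Q(S₀ − S) = 1690 × 2758 g/m³ = 4661 kg/d.
Net biomass production P_X = Y_obs × Q·(S₀ − S) = 0.2650 × 4661 = 1235 kg VSS/d.

P_X ≈ 1240 kg VSS/d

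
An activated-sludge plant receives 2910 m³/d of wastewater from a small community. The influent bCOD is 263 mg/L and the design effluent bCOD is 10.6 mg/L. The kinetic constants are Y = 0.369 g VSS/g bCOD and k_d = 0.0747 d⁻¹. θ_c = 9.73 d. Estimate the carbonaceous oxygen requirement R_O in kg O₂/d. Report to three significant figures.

R_O ≈ 512 kg O₂/d

Y_obs = Y / (1 + k_d θ_c) = 0.369 / (1 + 0.0747 × 9.73) = 0.369 / 1.727 = 0.2137.
Mass of bCOD removed per day: Q(S₀ − S) = 2910 × 252.4 g/m³ = 734.5 kg/d.
Biomass synthesised: P_X = Y_obs × 734.5 = 156.9 kg VSS/d.
Carbonaceous O₂ demand = substrate oxidised − cell-mass equivalent = 734.5 − 1.42 × 156.9 = 511.6 kg O₂/d.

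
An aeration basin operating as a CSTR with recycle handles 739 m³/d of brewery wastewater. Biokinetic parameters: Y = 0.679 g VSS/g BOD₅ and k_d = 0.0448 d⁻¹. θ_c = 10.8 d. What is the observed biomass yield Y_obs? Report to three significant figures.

Y_obs ≈ 0.458 g VSS/g BOD₅

Y_obs = Y / (1 + k_d θ_c) = 0.679 / (1 + 0.0448 × 10.8) = 0.679 / 1.484 = 0.4576.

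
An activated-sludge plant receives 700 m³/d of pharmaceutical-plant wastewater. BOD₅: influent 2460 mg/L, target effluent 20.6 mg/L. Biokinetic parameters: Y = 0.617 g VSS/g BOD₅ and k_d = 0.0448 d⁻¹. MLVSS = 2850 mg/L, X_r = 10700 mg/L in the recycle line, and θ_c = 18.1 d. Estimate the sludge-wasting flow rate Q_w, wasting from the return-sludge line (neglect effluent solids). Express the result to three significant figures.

Steady-state biomass mass balance: V·X·(1 + k_d·θ_c) = Y·Q·(S₀ − S)·θ_c, so V = 0.617 × 700 × (2460 − 20.6) × 18.1 / [2850 × (1 + 0.0448 × 18.1)] = 1.91×10^7 / 5161 = 3695 m³.
θ_c = V·X/(Q_w·X_r) when wasting from the recycle, so Q_w = V·X/(θ_c·X_r) = 3695 × 2850 / (18.1 × 10700) = 54.37 m³/d.

Q_w ≈ 54.4 m³/d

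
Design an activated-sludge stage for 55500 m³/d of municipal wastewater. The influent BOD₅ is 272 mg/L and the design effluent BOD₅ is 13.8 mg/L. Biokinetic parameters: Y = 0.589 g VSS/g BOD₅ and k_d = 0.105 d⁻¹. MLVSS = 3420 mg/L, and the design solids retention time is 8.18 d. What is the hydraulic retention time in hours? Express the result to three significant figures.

τ ≈ 4.70 h

Rearranging the biomass balance for a CMAS with decay, V = Y·Q·ΔS·θ_c / [X·(1+k_d θ_c)] = 0.589 × 55500 × (272 − 13.8) × 8.18 / [3420 × (1 + 0.105 × 8.18)] = 6.9×10^7 / 6357 = 10860 m³.
τ = V/Q = 10860/55500 = 0.1957 d, or 4.696 h.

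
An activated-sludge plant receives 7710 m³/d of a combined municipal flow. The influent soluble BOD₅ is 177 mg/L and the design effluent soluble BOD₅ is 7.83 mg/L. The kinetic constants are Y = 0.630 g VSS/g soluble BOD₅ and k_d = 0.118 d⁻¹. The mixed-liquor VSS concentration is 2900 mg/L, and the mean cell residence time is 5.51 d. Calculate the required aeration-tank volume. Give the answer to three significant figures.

V ≈ 946 m³

Steady-state biomass mass balance: V·X·(1 + k_d·θ_c) = Y·Q·(S₀ − S)·θ_c, so V = 0.630 × 7710 × (177 − 7.83) × 5.51 / [2900 × (1 + 0.118 × 5.51)] = 4.53×10^6 / 4786 = 946.1 m³.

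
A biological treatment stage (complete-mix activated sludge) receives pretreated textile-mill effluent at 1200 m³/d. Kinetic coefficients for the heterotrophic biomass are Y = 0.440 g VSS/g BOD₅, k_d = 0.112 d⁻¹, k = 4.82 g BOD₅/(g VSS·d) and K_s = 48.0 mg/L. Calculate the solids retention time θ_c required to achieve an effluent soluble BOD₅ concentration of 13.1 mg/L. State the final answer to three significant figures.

From 1/θ_c = Y·k·S/(K_s + S) − k_d: Y·k·S/(K_s+S) = 0.440 × 4.82 × 13.1 / (48.0 + 13.1) = 0.4547 d⁻¹.
1/θ_c = 0.4547 − 0.112 = 0.3427 d⁻¹, so θ_c = 2.918 d.

θ_c ≈ 2.92 d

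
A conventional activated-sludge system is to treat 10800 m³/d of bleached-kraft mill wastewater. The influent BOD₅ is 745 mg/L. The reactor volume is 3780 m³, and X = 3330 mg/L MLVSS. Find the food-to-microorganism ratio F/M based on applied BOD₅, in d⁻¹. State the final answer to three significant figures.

F/M = Q·S₀ / (V·X) = 10800 × 745 / (3780 × 3330) = 0.6392 g BOD₅·(g VSS·d)⁻¹.

F/M ≈ 0.639 d⁻¹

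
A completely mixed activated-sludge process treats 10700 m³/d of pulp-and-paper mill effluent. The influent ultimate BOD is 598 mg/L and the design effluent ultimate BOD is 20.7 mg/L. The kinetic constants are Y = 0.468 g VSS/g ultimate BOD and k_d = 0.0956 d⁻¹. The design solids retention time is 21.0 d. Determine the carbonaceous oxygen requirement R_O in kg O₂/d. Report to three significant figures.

R_O ≈ 4810 kg O₂/d

Observed yield with endogenous decay: Y_obs = Y / (1 + k_d·θ_c) = 0.468 / (1 + 0.0956 × 21.0) = 0.468 / 3.008 = 0.1556 g VSS/g ultimate BOD.
Mass of ultimate BOD removed per day: Q(S₀ − S) = 10700 × 577.3 g/m³ = 6177 kg/d.
Net sludge production P_X = 0.1556 × 6177 = 961.2 kg VSS/d.
R_O = Q·(S₀ − S) − 1.42·P_X = 6177 − 1.42 × 961.2 = 4812 kg O₂/d.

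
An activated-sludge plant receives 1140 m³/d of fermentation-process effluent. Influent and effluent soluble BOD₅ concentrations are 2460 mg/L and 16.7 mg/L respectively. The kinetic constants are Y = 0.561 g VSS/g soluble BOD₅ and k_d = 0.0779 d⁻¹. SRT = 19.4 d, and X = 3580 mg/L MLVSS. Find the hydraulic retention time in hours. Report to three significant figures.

Rearranging the biomass balance for a CMAS with decay, V = Y·Q·ΔS·θ_c / [X·(1+k_d θ_c)] = 0.561 × 1140 × (2460 − 16.7) × 19.4 / [3580 × (1 + 0.0779 × 19.4)] = 3.03×10^7 / 8990 = 3372 m³.
τ = V/Q = 3372/1140 = 2.958 d, or 70.99 h.

τ ≈ 71.0 h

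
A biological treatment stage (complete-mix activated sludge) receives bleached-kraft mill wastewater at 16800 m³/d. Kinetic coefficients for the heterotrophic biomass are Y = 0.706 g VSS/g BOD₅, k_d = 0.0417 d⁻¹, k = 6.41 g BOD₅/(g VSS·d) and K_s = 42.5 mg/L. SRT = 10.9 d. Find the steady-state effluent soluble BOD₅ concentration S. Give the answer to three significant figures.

From the Monod/SRT balance for a CMAS, S = K_s·(1+k_d θ_c)/[θ_c·(Y k − k_d) − 1] = 42.5 × (1 + 0.0417 × 10.9) / [10.9 × (0.706 × 6.41 − 0.0417) − 1] = 61.82 / 47.87 = 1.291 mg/L.

S ≈ 1.29 mg/L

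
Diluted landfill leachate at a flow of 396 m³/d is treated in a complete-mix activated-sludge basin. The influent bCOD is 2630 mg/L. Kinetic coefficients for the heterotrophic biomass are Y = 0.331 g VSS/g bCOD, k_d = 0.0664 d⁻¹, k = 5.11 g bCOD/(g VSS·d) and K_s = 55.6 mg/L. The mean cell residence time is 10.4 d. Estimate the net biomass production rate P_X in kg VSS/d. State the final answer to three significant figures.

P_X ≈ 203 kg VSS/d

From the Monod/SRT balance for a CMAS, S = K_s·(1+k_d θ_c)/[θ_c·(Y k − k_d) − 1] = 55.6 × (1 + 0.0664 × 10.4) / [10.4 × (0.331 × 5.11 − 0.0664) − 1] = 94.00 / 15.90 = 5.912 mg/L.
Correct the yield for decay: Y_obs = Y/(1 + k_d θ_c) = 0.331 / (1 + 0.0664 × 10.4) = 0.331 / 1.691 = 0.1958.
ΔS = 2630 − 5.91 = 2624 mg/L, so the substrate removal rate is 396 × 2624/1000 = 1039 kg bCOD/d.
Net biomass production P_X = Y_obs × Q·(S₀ − S) = 0.1958 × 1039 = 203.5 kg VSS/d.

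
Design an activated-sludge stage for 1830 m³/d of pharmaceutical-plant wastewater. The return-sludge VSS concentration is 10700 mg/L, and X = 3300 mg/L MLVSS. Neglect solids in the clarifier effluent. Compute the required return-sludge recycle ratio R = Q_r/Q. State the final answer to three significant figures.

R ≈ 0.446

R = Q_r/Q = X/(X_r − X) = 3300 / (10700 − 3300) = 0.4459.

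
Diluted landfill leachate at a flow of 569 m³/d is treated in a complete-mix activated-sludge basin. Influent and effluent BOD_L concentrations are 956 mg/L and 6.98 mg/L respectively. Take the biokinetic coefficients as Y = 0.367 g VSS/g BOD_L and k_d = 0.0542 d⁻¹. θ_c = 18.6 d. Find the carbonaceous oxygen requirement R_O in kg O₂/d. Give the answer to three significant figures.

Correct the yield for decay: Y_obs = Y/(1 + k_d θ_c) = 0.367 / (1 + 0.0542 × 18.6) = 0.367 / 2.008 = 0.1828.
Substrate removed = Q·(S₀ − S) = 569 m³/d × (956 − 6.98) g/m³ = 5.4×10^5 g/d = 540.0 kg/d.
P_X = Y_obs·Q·(S₀ − S) = 0.1828 × 540.0 = 98.69 kg VSS/d.
R_O = Q·ΔS − 1.42 P_X = 540.0 − 140.1 = 399.9 kg O₂/d.

R_O ≈ 400 kg O₂/d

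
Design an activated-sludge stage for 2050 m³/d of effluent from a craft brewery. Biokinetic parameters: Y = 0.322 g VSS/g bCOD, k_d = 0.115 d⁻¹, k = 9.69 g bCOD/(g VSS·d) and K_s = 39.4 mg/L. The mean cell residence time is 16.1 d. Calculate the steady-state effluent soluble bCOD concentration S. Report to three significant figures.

S ≈ 2.37 mg/L

For a completely mixed reactor with recycle the Lawrence–McCarty relation gives S = K_s·(1 + k_d·θ_c) / [θ_c·(Y·k − k_d) − 1] = 39.4 × (1 + 0.115 × 16.1) / [16.1 × (0.322 × 9.69 − 0.115) − 1] = 112.3 / 47.38 = 2.371 mg/L.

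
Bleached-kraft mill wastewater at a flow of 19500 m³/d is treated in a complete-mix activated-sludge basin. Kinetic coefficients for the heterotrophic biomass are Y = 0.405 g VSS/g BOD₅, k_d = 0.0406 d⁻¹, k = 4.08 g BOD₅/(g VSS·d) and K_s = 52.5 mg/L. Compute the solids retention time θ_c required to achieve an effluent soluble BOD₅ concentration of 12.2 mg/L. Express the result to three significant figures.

At the target effluent, Y k S/(K_s+S) = 0.405×4.08×12.2/64.70 = 0.3116 d⁻¹.
1/θ_c = 0.3116 − 0.0406 = 0.2710 d⁻¹, so θ_c = 3.690 d.

θ_c ≈ 3.69 d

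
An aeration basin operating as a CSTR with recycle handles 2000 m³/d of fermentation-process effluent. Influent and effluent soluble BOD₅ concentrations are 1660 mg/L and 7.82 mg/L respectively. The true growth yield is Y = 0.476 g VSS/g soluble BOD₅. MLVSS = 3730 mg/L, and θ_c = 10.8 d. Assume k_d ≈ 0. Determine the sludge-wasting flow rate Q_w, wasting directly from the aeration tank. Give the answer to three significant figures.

Q_w ≈ 422 m³/d

Biomass mass balance (decay neglected): V·X = Y·Q·(S₀ − S)·θ_c, so V = 0.476 × 2000 × (1660 − 7.82) × 10.8 / 3730 = 4554 m³.
For wasting at MLVSS concentration, Q_w = V/θ_c = 4554/10.8 = 421.7 m³/d.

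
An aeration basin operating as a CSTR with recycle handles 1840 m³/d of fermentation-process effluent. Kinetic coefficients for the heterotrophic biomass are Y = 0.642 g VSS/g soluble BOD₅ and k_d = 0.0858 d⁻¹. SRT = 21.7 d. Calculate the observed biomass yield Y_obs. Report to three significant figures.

Y_obs ≈ 0.224 g VSS/g soluble BOD₅

The observed yield is Y_obs = Y/(1 + k_d·θ_c) = 0.642 / (1 + 0.0858 × 21.7) = 0.642 / 2.862 = 0.2243 g VSS per g soluble BOD₅ removed.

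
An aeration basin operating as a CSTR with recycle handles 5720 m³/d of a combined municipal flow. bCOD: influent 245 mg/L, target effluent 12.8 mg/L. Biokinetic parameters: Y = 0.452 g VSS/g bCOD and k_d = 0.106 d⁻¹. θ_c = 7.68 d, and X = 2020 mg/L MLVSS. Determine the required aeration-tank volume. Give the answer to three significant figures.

V ≈ 1260 m³

From the SRT design equation V = Y Q (S₀−S) θ_c / [X (1 + k_d θ_c)] = 0.452 × 5720 × (245 − 12.8) × 7.68 / [2020 × (1 + 0.106 × 7.68)] = 4.61×10^6 / 3664 = 1258 m³.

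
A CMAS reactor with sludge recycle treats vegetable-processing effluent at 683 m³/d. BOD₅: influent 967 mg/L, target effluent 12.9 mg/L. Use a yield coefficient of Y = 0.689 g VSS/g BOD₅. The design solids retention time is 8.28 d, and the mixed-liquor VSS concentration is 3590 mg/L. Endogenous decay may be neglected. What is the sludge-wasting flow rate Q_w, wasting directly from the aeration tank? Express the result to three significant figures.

With k_d = 0 the design equation reduces to V = Y Q (S₀−S) θ_c / X = 0.689 × 683 × (967 − 12.9) × 8.28 / 3590 = 1036 m³.
Wasting from the aeration tank: Q_w = V / θ_c = 1036 / 8.28 = 125.1 m³/d.

Q_w ≈ 125 m³/d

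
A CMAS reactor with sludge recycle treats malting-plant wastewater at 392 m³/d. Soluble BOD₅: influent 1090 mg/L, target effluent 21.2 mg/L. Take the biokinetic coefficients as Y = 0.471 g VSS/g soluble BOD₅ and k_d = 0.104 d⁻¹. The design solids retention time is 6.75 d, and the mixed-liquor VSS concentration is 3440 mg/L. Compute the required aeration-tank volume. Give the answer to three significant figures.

V ≈ 228 m³

Steady-state biomass mass balance: V·X·(1 + k_d·θ_c) = Y·Q·(S₀ − S)·θ_c, so V = 0.471 × 392 × (1090 − 21.2) × 6.75 / [3440 × (1 + 0.104 × 6.75)] = 1.33×10^6 / 5855 = 227.5 m³.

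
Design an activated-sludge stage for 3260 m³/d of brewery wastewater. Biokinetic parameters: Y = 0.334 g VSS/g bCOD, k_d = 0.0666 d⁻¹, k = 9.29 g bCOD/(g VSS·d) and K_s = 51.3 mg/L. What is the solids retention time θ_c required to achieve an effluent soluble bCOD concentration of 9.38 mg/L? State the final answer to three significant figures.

Specific growth rate at S = 9.38 mg/L: μ = YkS/(K_s+S) = 0.334·9.29·9.38/(51.3+9.38) = 0.4796 d⁻¹.
1/θ_c = 0.4796 − 0.0666 = 0.4130 d⁻¹, so θ_c = 2.421 d.

θ_c ≈ 2.42 d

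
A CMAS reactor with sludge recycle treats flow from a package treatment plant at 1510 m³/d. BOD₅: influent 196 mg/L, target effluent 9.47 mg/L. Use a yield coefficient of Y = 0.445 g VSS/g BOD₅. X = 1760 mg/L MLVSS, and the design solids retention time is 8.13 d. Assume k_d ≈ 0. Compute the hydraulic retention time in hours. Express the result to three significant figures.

τ ≈ 9.20 h

With k_d = 0 the design equation reduces to V = Y Q (S₀−S) θ_c / X = 0.445 × 1510 × (196 − 9.47) × 8.13 / 1760 = 579.0 m³.
Hydraulic retention time τ = V/Q = 579.0 / 1510 = 0.3834 d = 9.202 h.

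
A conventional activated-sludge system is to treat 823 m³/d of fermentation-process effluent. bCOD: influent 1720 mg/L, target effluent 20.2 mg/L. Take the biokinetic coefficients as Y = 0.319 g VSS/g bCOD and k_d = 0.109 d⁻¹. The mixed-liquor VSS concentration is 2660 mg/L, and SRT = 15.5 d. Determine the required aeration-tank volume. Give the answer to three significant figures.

Rearranging the biomass balance for a CMAS with decay, V = Y·Q·ΔS·θ_c / [X·(1+k_d θ_c)] = 0.319 × 823 × (1720 − 20.2) × 15.5 / [2660 × (1 + 0.109 × 15.5)] = 6.92×10^6 / 7154 = 966.9 m³.

V ≈ 967 m³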